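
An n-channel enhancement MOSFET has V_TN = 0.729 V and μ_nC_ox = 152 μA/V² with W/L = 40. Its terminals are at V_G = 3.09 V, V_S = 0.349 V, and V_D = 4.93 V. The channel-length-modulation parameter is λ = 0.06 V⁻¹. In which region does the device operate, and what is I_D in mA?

Saturation; I_D = 15.7 mA

V_GS = V_G − V_S = 3.09 − 0.349 = 2.74 V; V_DS = V_D − V_S = 4.93 − 0.349 = 4.58 V.
k_n = μ_nC_ox · (W/L) = 6.08 mA/V².
V_ov = V_GS − V_TN = 2.74 − 0.729 = 2.01 V.
Since V_DS = 4.58 V ≥ V_ov = 2.01 V, the device is in saturation.
I_D = ½ k_n V_ov² (1 + λ V_DS) = 0.5 × 6.08 × 2.01² × (1 + 0.06 × 4.58) = 15.7 mA.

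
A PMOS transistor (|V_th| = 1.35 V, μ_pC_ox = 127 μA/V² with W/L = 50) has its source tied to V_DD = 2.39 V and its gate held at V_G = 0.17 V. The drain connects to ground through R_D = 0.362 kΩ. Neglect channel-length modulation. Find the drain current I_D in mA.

V_SG = V_DD − V_G = 2.39 − 0.17 = 2.22 V, so V_ov = 2.22 − 1.35 = 0.87 V.
k_p = μ_pC_ox · (W/L) = 6.35 mA/V².
Assume saturation: I_D = ½ k_p V_ov² = 0.5 × 6.35 × 0.87² = 2.4 mA, giving V_SD = V_DD − I_D R_D = 2.39 − 2.4 × 0.362 = 1.52 V.
V_SD = 1.52 V ≥ V_ov = 0.87 V, confirming saturation.

I_D = 2.40 mA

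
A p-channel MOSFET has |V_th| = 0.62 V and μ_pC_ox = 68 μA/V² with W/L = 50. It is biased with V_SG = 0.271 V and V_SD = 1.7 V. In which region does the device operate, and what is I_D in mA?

V_SG = 0.271 V < |V_th| = 0.62 V, so the transistor is in cutoff.

Cutoff; I_D = 0 mA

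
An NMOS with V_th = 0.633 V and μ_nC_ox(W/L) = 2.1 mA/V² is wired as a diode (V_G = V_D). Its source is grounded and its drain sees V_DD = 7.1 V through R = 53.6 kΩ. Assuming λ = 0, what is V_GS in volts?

With gate tied to drain, V_GS = V_DS ≥ V_GS − V_th, so the device is in saturation.
KCL at the drain: ½ k_n (V_GS − V_th)² = (V_DD − V_GS)/R.
Let x = V_GS − 0.633. Then 56.3 x² + x − 6.467 = 0, giving x = 0.33 V (positive root), so V_GS = 0.963 V.
I_D = (V_DD − V_GS)/R = (7.1 − 0.963) / 53.6 = 0.114 mA.

V_GS = 0.963 V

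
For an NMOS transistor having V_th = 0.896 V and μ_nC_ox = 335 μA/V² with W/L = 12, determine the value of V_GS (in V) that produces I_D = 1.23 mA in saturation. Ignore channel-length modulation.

k_n = μ_nC_ox · (W/L) = 4.02 mA/V².
In saturation I_D = ½ k_n (V_GS − V_th)², so V_GS − V_th = √(2 I_D / k_n) = √(2 × 1.23 / 4.02) = 0.782 V.
V_GS = 0.896 + 0.782 = 1.68 V.

V_GS = 1.68 V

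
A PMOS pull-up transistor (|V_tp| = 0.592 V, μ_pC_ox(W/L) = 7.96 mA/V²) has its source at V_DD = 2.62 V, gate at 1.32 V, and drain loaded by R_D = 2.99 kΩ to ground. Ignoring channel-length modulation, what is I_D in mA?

I_D = 0.821 mA

V_SG = V_DD − V_G = 2.62 − 1.32 = 1.3 V, so V_ov = 1.3 − 0.592 = 0.708 V.
Assume saturation: I_D = ½ k_p V_ov² = 0.5 × 7.96 × 0.708² = 2 mA, giving V_SD = V_DD − I_D R_D = 2.62 − 2 × 2.99 = -3.35 V.
But -3.35 V < V_ov = 0.708 V, so the device is actually in triode.
In triode I_D = k_p[V_ov V_SD − ½ V_SD²] and I_D = (V_DD − V_SD)/R_D. Equating: 11.9 V_SD² − 17.85 V_SD + 2.62 = 0, giving V_SD = 0.165 V (the root below V_ov).
I_D = (2.62 − 0.165) / 2.99 = 0.821 mA.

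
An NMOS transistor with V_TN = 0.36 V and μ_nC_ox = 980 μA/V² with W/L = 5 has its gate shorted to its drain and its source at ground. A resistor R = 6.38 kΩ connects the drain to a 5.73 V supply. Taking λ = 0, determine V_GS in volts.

V_GS = 0.915 V

With gate tied to drain, V_GS = V_DS ≥ V_GS − V_TN, so the device is in saturation.
k_n = μ_nC_ox · (W/L) = 4.9 mA/V².
KCL at the drain: ½ k_n (V_GS − V_TN)² = (V_DD − V_GS)/R.
Let x = V_GS − 0.36. Then 15.6 x² + x − 5.37 = 0, giving x = 0.555 V (positive root), so V_GS = 0.915 V.
I_D = (V_DD − V_GS)/R = (5.73 − 0.915) / 6.38 = 0.755 mA.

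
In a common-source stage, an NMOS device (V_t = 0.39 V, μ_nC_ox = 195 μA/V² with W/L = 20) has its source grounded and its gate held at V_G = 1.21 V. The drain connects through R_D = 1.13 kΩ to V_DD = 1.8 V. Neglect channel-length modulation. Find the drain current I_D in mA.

I_D = 1.13 mA

V_GS = V_G = 1.21 V, so V_ov = 1.21 − 0.39 = 0.82 V.
k_n = μ_nC_ox · (W/L) = 3.9 mA/V².
Assume saturation: I_D = ½ k_n V_ov² = 0.5 × 3.9 × 0.82² = 1.31 mA, giving V_DS = V_DD − I_D R_D = 1.8 − 1.31 × 1.13 = 0.318 V.
But 0.318 V < V_ov = 0.82 V, so the device is actually in triode.
In triode I_D = k_n[V_ov V_DS − ½ V_DS²] and I_D = (V_DD − V_DS)/R_D. Equating: 2.2 V_DS² − 4.614 V_DS + 1.8 = 0, giving V_DS = 0.519 V (the root below V_ov).
I_D = (1.8 − 0.519) / 1.13 = 1.13 mA.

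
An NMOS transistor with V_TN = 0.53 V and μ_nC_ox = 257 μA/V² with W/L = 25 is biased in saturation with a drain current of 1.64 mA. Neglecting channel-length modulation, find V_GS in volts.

k_n = μ_nC_ox · (W/L) = 6.425 mA/V².
In saturation I_D = ½ k_n (V_GS − V_TN)², so V_GS − V_TN = √(2 I_D / k_n) = √(2 × 1.64 / 6.425) = 0.714 V.
V_GS = 0.53 + 0.714 = 1.24 V.

V_GS = 1.24 V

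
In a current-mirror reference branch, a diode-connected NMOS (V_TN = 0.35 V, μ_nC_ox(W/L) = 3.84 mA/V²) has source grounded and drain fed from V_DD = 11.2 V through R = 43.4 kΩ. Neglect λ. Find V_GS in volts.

V_GS = 0.705 V

With gate tied to drain, V_GS = V_DS ≥ V_GS − V_TN, so the device is in saturation.
KCL at the drain: ½ k_n (V_GS − V_TN)² = (V_DD − V_GS)/R.
Let x = V_GS − 0.35. Then 83.3 x² + x − 10.85 = 0, giving x = 0.355 V (positive root), so V_GS = 0.705 V.
I_D = (V_DD − V_GS)/R = (11.2 − 0.705) / 43.4 = 0.242 mA.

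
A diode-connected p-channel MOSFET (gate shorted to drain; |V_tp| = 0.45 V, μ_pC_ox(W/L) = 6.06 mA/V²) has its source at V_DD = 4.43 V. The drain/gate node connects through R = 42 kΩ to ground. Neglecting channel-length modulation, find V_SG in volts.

With gate tied to drain, V_SG = V_SD ≥ V_SG − |V_tp|, so the device is in saturation.
KCL at the drain: ½ k_p (V_SG − |V_tp|)² = (V_DD − V_SG)/R.
Let x = V_SG − 0.45. Then 127 x² + x − 3.98 = 0, giving x = 0.173 V (positive root), so V_SG = 0.623 V.
I_D = (V_DD − V_SG)/R = (4.43 − 0.623) / 42 = 0.0906 mA.

V_SG = 0.623 V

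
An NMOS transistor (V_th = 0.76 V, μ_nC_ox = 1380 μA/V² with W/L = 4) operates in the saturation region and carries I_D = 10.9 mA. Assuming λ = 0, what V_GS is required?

k_n = μ_nC_ox · (W/L) = 5.52 mA/V².
In saturation I_D = ½ k_n (V_GS − V_th)², so V_GS − V_th = √(2 I_D / k_n) = √(2 × 10.9 / 5.52) = 1.99 V.
V_GS = 0.76 + 1.99 = 2.75 V.

V_GS = 2.75 V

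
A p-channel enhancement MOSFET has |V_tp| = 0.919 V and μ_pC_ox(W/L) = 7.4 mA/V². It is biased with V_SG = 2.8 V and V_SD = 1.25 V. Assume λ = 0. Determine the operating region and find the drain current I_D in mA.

Triode; I_D = 11.6 mA

V_ov = V_SG − |V_tp| = 2.8 − 0.919 = 1.88 V.
Since V_SD = 1.25 V < V_ov = 1.88 V, the device is in the triode region.
I_D = k_p [V_ov · V_SD − ½ V_SD²] = 7.4 × [1.88 × 1.25 − 0.5 × 1.25²] = 11.6 mA.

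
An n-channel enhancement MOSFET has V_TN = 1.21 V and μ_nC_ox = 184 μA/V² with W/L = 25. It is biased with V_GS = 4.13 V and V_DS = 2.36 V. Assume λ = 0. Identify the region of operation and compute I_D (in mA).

k_n = μ_nC_ox · (W/L) = 4.6 mA/V².
V_ov = V_GS − V_TN = 4.13 − 1.21 = 2.92 V.
Since V_DS = 2.36 V < V_ov = 2.92 V, the device is in the triode region.
I_D = k_n [V_ov · V_DS − ½ V_DS²] = 4.6 × [2.92 × 2.36 − 0.5 × 2.36²] = 18.9 mA.

Triode; I_D = 18.9 mA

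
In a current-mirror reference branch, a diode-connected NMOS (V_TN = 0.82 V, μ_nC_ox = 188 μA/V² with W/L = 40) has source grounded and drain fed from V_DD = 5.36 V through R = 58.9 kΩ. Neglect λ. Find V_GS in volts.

V_GS = 0.961 V

With gate tied to drain, V_GS = V_DS ≥ V_GS − V_TN, so the device is in saturation.
k_n = μ_nC_ox · (W/L) = 7.52 mA/V².
KCL at the drain: ½ k_n (V_GS − V_TN)² = (V_DD − V_GS)/R.
Let x = V_GS − 0.82. Then 221 x² + x − 4.54 = 0, giving x = 0.141 V (positive root), so V_GS = 0.961 V.
I_D = (V_DD − V_GS)/R = (5.36 − 0.961) / 58.9 = 0.0747 mA.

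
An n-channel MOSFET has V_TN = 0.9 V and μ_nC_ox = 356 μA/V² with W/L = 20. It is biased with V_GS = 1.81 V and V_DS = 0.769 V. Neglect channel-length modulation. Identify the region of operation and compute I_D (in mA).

Triode; I_D = 2.88 mA

k_n = μ_nC_ox · (W/L) = 7.12 mA/V².
V_ov = V_GS − V_TN = 1.81 − 0.9 = 0.91 V.
Since V_DS = 0.769 V < V_ov = 0.91 V, the device is in the triode region.
I_D = k_n [V_ov · V_DS − ½ V_DS²] = 7.12 × [0.91 × 0.769 − 0.5 × 0.769²] = 2.88 mA.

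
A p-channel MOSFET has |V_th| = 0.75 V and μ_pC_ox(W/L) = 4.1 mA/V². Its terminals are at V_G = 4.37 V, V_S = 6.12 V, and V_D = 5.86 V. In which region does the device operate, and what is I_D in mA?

V_SG = V_S − V_G = 6.12 − 4.37 = 1.75 V; V_SD = V_S − V_D = 6.12 − 5.86 = 0.26 V.
V_ov = V_SG − |V_th| = 1.75 − 0.75 = 1 V.
Since V_SD = 0.26 V < V_ov = 1 V, the device is in the triode region.
I_D = k_p [V_ov · V_SD − ½ V_SD²] = 4.1 × [1 × 0.26 − 0.5 × 0.26²] = 0.927 mA.

Triode; I_D = 0.927 mA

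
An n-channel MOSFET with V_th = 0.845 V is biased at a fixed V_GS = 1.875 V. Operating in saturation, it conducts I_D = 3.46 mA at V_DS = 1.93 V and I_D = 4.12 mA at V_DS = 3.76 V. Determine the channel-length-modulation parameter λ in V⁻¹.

λ = 0.130 V⁻¹

With V_GS fixed, I_D ∝ (1 + λ V_DS) in saturation, so I_D2/I_D1 = (1 + λ V_DS2)/(1 + λ V_DS1).
4.12/3.46 = 1.191 = (1 + 3.76 λ)/(1 + 1.93 λ).
Solving: λ (I_D1 V_DS2 − I_D2 V_DS1) = I_D2 − I_D1, so λ = (4.12 − 3.46) / (3.46 × 3.76 − 4.12 × 1.93) = 0.66 / 5.06 = 0.13 V⁻¹.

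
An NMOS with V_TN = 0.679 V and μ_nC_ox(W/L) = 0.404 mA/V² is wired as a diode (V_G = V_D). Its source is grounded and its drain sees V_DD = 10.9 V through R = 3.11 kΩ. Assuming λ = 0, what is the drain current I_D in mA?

I_D = 2.22 mA

With gate tied to drain, V_GS = V_DS ≥ V_GS − V_TN, so the device is in saturation.
KCL at the drain: ½ k_n (V_GS − V_TN)² = (V_DD − V_GS)/R.
Let x = V_GS − 0.679. Then 0.628 x² + x − 10.22 = 0, giving x = 3.32 V (positive root), so V_GS = 3.99 V.
I_D = (V_DD − V_GS)/R = (10.9 − 3.99) / 3.11 = 2.22 mA.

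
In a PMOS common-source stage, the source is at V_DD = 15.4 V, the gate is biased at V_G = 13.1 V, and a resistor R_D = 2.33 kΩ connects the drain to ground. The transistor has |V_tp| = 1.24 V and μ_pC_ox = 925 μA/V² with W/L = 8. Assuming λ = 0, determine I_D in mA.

V_SG = V_DD − V_G = 15.4 − 13.1 = 2.3 V, so V_ov = 2.3 − 1.24 = 1.06 V.
k_p = μ_pC_ox · (W/L) = 7.4 mA/V².
Assume saturation: I_D = ½ k_p V_ov² = 0.5 × 7.4 × 1.06² = 4.16 mA, giving V_SD = V_DD − I_D R_D = 15.4 − 4.16 × 2.33 = 5.71 V.
V_SD = 5.71 V ≥ V_ov = 1.06 V, confirming saturation.

I_D = 4.16 mA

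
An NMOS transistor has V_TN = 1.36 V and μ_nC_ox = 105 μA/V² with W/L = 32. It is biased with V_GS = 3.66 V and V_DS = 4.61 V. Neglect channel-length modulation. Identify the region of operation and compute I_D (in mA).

k_n = μ_nC_ox · (W/L) = 3.36 mA/V².
V_ov = V_GS − V_TN = 3.66 − 1.36 = 2.3 V.
Since V_DS = 4.61 V ≥ V_ov = 2.3 V, the device is in saturation.
I_D = ½ k_n V_ov² = 0.5 × 3.36 × 2.3² = 8.89 mA.

Saturation; I_D = 8.89 mA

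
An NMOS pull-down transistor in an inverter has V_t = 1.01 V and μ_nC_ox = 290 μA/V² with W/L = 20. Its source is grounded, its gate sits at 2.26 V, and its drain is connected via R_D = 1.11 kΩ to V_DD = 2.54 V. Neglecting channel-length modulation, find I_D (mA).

I_D = 2.00 mA

V_GS = V_G = 2.26 V, so V_ov = 2.26 − 1.01 = 1.25 V.
k_n = μ_nC_ox · (W/L) = 5.8 mA/V².
Assume saturation: I_D = ½ k_n V_ov² = 0.5 × 5.8 × 1.25² = 4.53 mA, giving V_DS = V_DD − I_D R_D = 2.54 − 4.53 × 1.11 = -2.49 V.
But -2.49 V < V_ov = 1.25 V, so the device is actually in triode.
In triode I_D = k_n[V_ov V_DS − ½ V_DS²] and I_D = (V_DD − V_DS)/R_D. Equating: 3.22 V_DS² − 9.047 V_DS + 2.54 = 0, giving V_DS = 0.316 V (the root below V_ov).
I_D = (2.54 − 0.316) / 1.11 = 2 mA.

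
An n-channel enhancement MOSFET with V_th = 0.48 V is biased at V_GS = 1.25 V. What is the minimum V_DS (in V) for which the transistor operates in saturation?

V_DS,sat = 0.770 V

The boundary between triode and saturation is V_DS = V_GS − V_th = V_ov.
V_ov = 1.25 − 0.48 = 0.77 V.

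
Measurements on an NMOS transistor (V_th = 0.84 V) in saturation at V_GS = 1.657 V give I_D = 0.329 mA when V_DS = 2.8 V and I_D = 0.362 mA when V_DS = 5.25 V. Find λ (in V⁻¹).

With V_GS fixed, I_D ∝ (1 + λ V_DS) in saturation, so I_D2/I_D1 = (1 + λ V_DS2)/(1 + λ V_DS1).
0.362/0.329 = 1.1 = (1 + 5.25 λ)/(1 + 2.8 λ).
Solving: λ (I_D1 V_DS2 − I_D2 V_DS1) = I_D2 − I_D1, so λ = (0.362 − 0.329) / (0.329 × 5.25 − 0.362 × 2.8) = 0.033 / 0.714 = 0.0462 V⁻¹.

λ = 0.0462 V⁻¹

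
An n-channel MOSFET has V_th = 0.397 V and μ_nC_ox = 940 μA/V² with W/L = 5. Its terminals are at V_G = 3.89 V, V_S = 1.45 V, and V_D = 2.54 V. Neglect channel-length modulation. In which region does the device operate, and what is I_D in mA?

V_GS = V_G − V_S = 3.89 − 1.45 = 2.44 V; V_DS = V_D − V_S = 2.54 − 1.45 = 1.09 V.
k_n = μ_nC_ox · (W/L) = 4.7 mA/V².
V_ov = V_GS − V_th = 2.44 − 0.397 = 2.04 V.
Since V_DS = 1.09 V < V_ov = 2.04 V, the device is in the triode region.
I_D = k_n [V_ov · V_DS − ½ V_DS²] = 4.7 × [2.04 × 1.09 − 0.5 × 1.09²] = 7.67 mA.

Triode; I_D = 7.67 mA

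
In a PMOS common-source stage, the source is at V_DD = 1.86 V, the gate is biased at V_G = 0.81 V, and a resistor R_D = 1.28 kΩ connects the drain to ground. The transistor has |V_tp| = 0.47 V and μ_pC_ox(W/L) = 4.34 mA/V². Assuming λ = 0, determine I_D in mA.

I_D = 0.730 mA

V_SG = V_DD − V_G = 1.86 − 0.81 = 1.05 V, so V_ov = 1.05 − 0.47 = 0.58 V.
Assume saturation: I_D = ½ k_p V_ov² = 0.5 × 4.34 × 0.58² = 0.73 mA, giving V_SD = V_DD − I_D R_D = 1.86 − 0.73 × 1.28 = 0.926 V.
V_SD = 0.926 V ≥ V_ov = 0.58 V, confirming saturation.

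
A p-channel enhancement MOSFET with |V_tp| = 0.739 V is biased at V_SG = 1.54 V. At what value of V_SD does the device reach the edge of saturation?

The boundary between triode and saturation is V_SD = V_SG − |V_tp| = V_ov.
V_ov = 1.54 − 0.739 = 0.801 V.

V_SD,sat = 0.801 V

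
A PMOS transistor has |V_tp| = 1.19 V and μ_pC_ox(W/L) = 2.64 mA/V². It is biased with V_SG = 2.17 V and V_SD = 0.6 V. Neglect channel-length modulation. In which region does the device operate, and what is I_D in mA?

Triode; I_D = 1.08 mA

V_ov = V_SG − |V_tp| = 2.17 − 1.19 = 0.98 V.
Since V_SD = 0.6 V < V_ov = 0.98 V, the device is in the triode region.
I_D = k_p [V_ov · V_SD − ½ V_SD²] = 2.64 × [0.98 × 0.6 − 0.5 × 0.6²] = 1.08 mA.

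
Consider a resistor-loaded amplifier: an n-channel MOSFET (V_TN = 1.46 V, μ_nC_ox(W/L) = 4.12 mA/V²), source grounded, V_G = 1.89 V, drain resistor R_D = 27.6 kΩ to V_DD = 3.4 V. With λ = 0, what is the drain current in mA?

I_D = 0.120 mA

V_GS = V_G = 1.89 V, so V_ov = 1.89 − 1.46 = 0.43 V.
Assume saturation: I_D = ½ k_n V_ov² = 0.5 × 4.12 × 0.43² = 0.381 mA, giving V_DS = V_DD − I_D R_D = 3.4 − 0.381 × 27.6 = -7.11 V.
But -7.11 V < V_ov = 0.43 V, so the device is actually in triode.
In triode I_D = k_n[V_ov V_DS − ½ V_DS²] and I_D = (V_DD − V_DS)/R_D. Equating: 56.9 V_DS² − 49.9 V_DS + 3.4 = 0, giving V_DS = 0.0745 V (the root below V_ov).
I_D = (3.4 − 0.0745) / 27.6 = 0.12 mA.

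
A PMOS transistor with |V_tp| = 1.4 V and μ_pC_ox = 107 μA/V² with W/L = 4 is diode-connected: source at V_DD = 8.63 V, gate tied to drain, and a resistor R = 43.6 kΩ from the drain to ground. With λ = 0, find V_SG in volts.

With gate tied to drain, V_SG = V_SD ≥ V_SG − |V_tp|, so the device is in saturation.
k_p = μ_pC_ox · (W/L) = 0.428 mA/V².
KCL at the drain: ½ k_p (V_SG − |V_tp|)² = (V_DD − V_SG)/R.
Let x = V_SG − 1.4. Then 9.33 x² + x − 7.23 = 0, giving x = 0.828 V (positive root), so V_SG = 2.23 V.
I_D = (V_DD − V_SG)/R = (8.63 − 2.23) / 43.6 = 0.147 mA.

V_SG = 2.23 V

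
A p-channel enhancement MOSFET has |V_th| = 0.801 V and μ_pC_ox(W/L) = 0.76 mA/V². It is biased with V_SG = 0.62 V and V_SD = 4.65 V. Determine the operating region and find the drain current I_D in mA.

V_SG = 0.62 V < |V_th| = 0.801 V, so the transistor is in cutoff.

Cutoff; I_D = 0 mA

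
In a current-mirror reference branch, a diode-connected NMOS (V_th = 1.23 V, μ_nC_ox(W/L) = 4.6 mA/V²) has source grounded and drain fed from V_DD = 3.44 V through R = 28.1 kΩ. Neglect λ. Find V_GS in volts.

With gate tied to drain, V_GS = V_DS ≥ V_GS − V_th, so the device is in saturation.
KCL at the drain: ½ k_n (V_GS − V_th)² = (V_DD − V_GS)/R.
Let x = V_GS − 1.23. Then 64.6 x² + x − 2.21 = 0, giving x = 0.177 V (positive root), so V_GS = 1.41 V.
I_D = (V_DD − V_GS)/R = (3.44 − 1.41) / 28.1 = 0.0723 mA.

V_GS = 1.41 V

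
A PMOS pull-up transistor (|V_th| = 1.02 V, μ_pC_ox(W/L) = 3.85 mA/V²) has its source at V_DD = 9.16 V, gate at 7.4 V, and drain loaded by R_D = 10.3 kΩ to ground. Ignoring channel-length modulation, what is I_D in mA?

I_D = 0.849 mA

V_SG = V_DD − V_G = 9.16 − 7.4 = 1.76 V, so V_ov = 1.76 − 1.02 = 0.74 V.
Assume saturation: I_D = ½ k_p V_ov² = 0.5 × 3.85 × 0.74² = 1.05 mA, giving V_SD = V_DD − I_D R_D = 9.16 − 1.05 × 10.3 = -1.7 V.
But -1.7 V < V_ov = 0.74 V, so the device is actually in triode.
In triode I_D = k_p[V_ov V_SD − ½ V_SD²] and I_D = (V_DD − V_SD)/R_D. Equating: 19.8 V_SD² − 30.34 V_SD + 9.16 = 0, giving V_SD = 0.414 V (the root below V_ov).
I_D = (9.16 − 0.414) / 10.3 = 0.849 mA.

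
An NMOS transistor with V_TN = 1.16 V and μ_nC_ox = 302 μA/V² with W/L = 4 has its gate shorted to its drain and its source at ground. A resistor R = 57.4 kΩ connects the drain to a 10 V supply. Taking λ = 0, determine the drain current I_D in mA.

I_D = 0.145 mA

With gate tied to drain, V_GS = V_DS ≥ V_GS − V_TN, so the device is in saturation.
k_n = μ_nC_ox · (W/L) = 1.208 mA/V².
KCL at the drain: ½ k_n (V_GS − V_TN)² = (V_DD − V_GS)/R.
Let x = V_GS − 1.16. Then 34.7 x² + x − 8.84 = 0, giving x = 0.491 V (positive root), so V_GS = 1.65 V.
I_D = (V_DD − V_GS)/R = (10 − 1.65) / 57.4 = 0.145 mA.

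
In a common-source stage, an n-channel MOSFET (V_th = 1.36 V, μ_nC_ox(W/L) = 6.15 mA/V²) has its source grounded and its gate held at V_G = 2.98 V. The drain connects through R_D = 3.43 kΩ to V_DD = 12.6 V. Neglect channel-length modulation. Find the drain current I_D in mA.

I_D = 3.55 mA

V_GS = V_G = 2.98 V, so V_ov = 2.98 − 1.36 = 1.62 V.
Assume saturation: I_D = ½ k_n V_ov² = 0.5 × 6.15 × 1.62² = 8.07 mA, giving V_DS = V_DD − I_D R_D = 12.6 − 8.07 × 3.43 = -15.1 V.
But -15.1 V < V_ov = 1.62 V, so the device is actually in triode.
In triode I_D = k_n[V_ov V_DS − ½ V_DS²] and I_D = (V_DD − V_DS)/R_D. Equating: 10.5 V_DS² − 35.17 V_DS + 12.6 = 0, giving V_DS = 0.408 V (the root below V_ov).
I_D = (12.6 − 0.408) / 3.43 = 3.55 mA.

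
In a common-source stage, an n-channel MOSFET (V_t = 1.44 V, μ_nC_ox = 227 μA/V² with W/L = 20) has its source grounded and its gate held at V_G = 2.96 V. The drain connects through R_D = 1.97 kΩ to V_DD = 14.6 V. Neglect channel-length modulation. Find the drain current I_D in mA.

V_GS = V_G = 2.96 V, so V_ov = 2.96 − 1.44 = 1.52 V.
k_n = μ_nC_ox · (W/L) = 4.54 mA/V².
Assume saturation: I_D = ½ k_n V_ov² = 0.5 × 4.54 × 1.52² = 5.24 mA, giving V_DS = V_DD − I_D R_D = 14.6 − 5.24 × 1.97 = 4.27 V.
V_DS = 4.27 V ≥ V_ov = 1.52 V, confirming saturation.

I_D = 5.24 mA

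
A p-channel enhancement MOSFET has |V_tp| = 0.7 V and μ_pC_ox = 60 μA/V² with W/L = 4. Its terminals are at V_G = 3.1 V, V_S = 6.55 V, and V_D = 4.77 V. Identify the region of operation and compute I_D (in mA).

V_SG = V_S − V_G = 6.55 − 3.1 = 3.45 V; V_SD = V_S − V_D = 6.55 − 4.77 = 1.78 V.
k_p = μ_pC_ox · (W/L) = 0.24 mA/V².
V_ov = V_SG − |V_tp| = 3.45 − 0.7 = 2.75 V.
Since V_SD = 1.78 V < V_ov = 2.75 V, the device is in the triode region.
I_D = k_p [V_ov · V_SD − ½ V_SD²] = 0.24 × [2.75 × 1.78 − 0.5 × 1.78²] = 0.795 mA.

Triode; I_D = 0.795 mA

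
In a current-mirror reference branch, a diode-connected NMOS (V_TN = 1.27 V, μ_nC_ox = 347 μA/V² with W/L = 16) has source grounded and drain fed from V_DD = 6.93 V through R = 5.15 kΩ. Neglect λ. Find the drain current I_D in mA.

With gate tied to drain, V_GS = V_DS ≥ V_GS − V_TN, so the device is in saturation.
k_n = μ_nC_ox · (W/L) = 5.552 mA/V².
KCL at the drain: ½ k_n (V_GS − V_TN)² = (V_DD − V_GS)/R.
Let x = V_GS − 1.27. Then 14.3 x² + x − 5.66 = 0, giving x = 0.595 V (positive root), so V_GS = 1.87 V.
I_D = (V_DD − V_GS)/R = (6.93 − 1.87) / 5.15 = 0.983 mA.

I_D = 0.983 mA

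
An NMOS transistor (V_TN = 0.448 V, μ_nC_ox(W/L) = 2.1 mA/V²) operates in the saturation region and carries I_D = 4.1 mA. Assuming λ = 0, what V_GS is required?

V_GS = 2.42 V

In saturation I_D = ½ k_n (V_GS − V_TN)², so V_GS − V_TN = √(2 I_D / k_n) = √(2 × 4.1 / 2.1) = 1.98 V.
V_GS = 0.448 + 1.98 = 2.42 V.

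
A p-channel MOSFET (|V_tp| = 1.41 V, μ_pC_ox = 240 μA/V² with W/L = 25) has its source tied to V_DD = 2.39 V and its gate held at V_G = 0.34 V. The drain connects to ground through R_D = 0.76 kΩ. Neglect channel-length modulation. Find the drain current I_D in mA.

I_D = 1.23 mA

V_SG = V_DD − V_G = 2.39 − 0.34 = 2.05 V, so V_ov = 2.05 − 1.41 = 0.64 V.
k_p = μ_pC_ox · (W/L) = 6 mA/V².
Assume saturation: I_D = ½ k_p V_ov² = 0.5 × 6 × 0.64² = 1.23 mA, giving V_SD = V_DD − I_D R_D = 2.39 − 1.23 × 0.76 = 1.46 V.
V_SD = 1.46 V ≥ V_ov = 0.64 V, confirming saturation.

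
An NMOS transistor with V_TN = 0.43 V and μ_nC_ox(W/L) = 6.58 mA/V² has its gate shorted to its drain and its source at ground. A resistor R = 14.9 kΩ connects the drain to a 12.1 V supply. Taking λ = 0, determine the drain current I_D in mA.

With gate tied to drain, V_GS = V_DS ≥ V_GS − V_TN, so the device is in saturation.
KCL at the drain: ½ k_n (V_GS − V_TN)² = (V_DD − V_GS)/R.
Let x = V_GS − 0.43. Then 49 x² + x − 11.67 = 0, giving x = 0.478 V (positive root), so V_GS = 0.908 V.
I_D = (V_DD − V_GS)/R = (12.1 − 0.908) / 14.9 = 0.751 mA.

I_D = 0.751 mA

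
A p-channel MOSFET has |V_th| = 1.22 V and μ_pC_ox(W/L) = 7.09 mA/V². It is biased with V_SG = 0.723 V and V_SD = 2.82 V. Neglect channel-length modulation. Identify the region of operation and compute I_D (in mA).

Cutoff; I_D = 0 mA

V_SG = 0.723 V < |V_th| = 1.22 V, so the transistor is in cutoff.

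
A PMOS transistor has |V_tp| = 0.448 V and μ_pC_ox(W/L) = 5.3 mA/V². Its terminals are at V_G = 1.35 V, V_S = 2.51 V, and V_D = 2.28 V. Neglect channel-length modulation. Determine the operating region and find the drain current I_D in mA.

Triode; I_D = 0.728 mA

V_SG = V_S − V_G = 2.51 − 1.35 = 1.16 V; V_SD = V_S − V_D = 2.51 − 2.28 = 0.23 V.
V_ov = V_SG − |V_tp| = 1.16 − 0.448 = 0.712 V.
Since V_SD = 0.23 V < V_ov = 0.712 V, the device is in the triode region.
I_D = k_p [V_ov · V_SD − ½ V_SD²] = 5.3 × [0.712 × 0.23 − 0.5 × 0.23²] = 0.728 mA.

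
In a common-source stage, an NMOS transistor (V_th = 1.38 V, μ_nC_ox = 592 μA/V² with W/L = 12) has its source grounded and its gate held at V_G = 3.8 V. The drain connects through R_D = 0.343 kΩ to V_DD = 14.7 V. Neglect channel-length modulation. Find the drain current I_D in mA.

I_D = 20.8 mA

V_GS = V_G = 3.8 V, so V_ov = 3.8 − 1.38 = 2.42 V.
k_n = μ_nC_ox · (W/L) = 7.104 mA/V².
Assume saturation: I_D = ½ k_n V_ov² = 0.5 × 7.104 × 2.42² = 20.8 mA, giving V_DS = V_DD − I_D R_D = 14.7 − 20.8 × 0.343 = 7.56 V.
V_DS = 7.56 V ≥ V_ov = 2.42 V, confirming saturation.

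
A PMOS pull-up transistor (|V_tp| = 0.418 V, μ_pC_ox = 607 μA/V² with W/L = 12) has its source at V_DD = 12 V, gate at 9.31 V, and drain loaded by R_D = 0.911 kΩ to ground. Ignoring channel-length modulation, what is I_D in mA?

V_SG = V_DD − V_G = 12 − 9.31 = 2.69 V, so V_ov = 2.69 − 0.418 = 2.27 V.
k_p = μ_pC_ox · (W/L) = 7.284 mA/V².
Assume saturation: I_D = ½ k_p V_ov² = 0.5 × 7.284 × 2.27² = 18.8 mA, giving V_SD = V_DD − I_D R_D = 12 − 18.8 × 0.911 = -5.13 V.
But -5.13 V < V_ov = 2.27 V, so the device is actually in triode.
In triode I_D = k_p[V_ov V_SD − ½ V_SD²] and I_D = (V_DD − V_SD)/R_D. Equating: 3.32 V_SD² − 16.08 V_SD + 12 = 0, giving V_SD = 0.922 V (the root below V_ov).
I_D = (12 − 0.922) / 0.911 = 12.2 mA.

I_D = 12.2 mA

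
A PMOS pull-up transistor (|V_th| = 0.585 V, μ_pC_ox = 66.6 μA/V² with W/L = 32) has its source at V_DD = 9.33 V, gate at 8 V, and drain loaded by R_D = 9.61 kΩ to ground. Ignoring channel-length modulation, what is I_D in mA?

V_SG = V_DD − V_G = 9.33 − 8 = 1.33 V, so V_ov = 1.33 − 0.585 = 0.745 V.
k_p = μ_pC_ox · (W/L) = 2.131 mA/V².
Assume saturation: I_D = ½ k_p V_ov² = 0.5 × 2.131 × 0.745² = 0.591 mA, giving V_SD = V_DD − I_D R_D = 9.33 − 0.591 × 9.61 = 3.65 V.
V_SD = 3.65 V ≥ V_ov = 0.745 V, confirming saturation.

I_D = 0.591 mA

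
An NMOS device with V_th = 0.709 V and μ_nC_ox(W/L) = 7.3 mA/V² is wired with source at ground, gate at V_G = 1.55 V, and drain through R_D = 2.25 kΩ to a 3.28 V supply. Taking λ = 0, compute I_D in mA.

V_GS = V_G = 1.55 V, so V_ov = 1.55 − 0.709 = 0.841 V.
Assume saturation: I_D = ½ k_n V_ov² = 0.5 × 7.3 × 0.841² = 2.58 mA, giving V_DS = V_DD − I_D R_D = 3.28 − 2.58 × 2.25 = -2.53 V.
But -2.53 V < V_ov = 0.841 V, so the device is actually in triode.
In triode I_D = k_n[V_ov V_DS − ½ V_DS²] and I_D = (V_DD − V_DS)/R_D. Equating: 8.21 V_DS² − 14.81 V_DS + 3.28 = 0, giving V_DS = 0.258 V (the root below V_ov).
I_D = (3.28 − 0.258) / 2.25 = 1.34 mA.

I_D = 1.34 mA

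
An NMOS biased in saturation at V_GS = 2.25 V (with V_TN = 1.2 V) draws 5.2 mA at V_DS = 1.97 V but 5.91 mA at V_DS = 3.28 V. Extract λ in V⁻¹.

λ = 0.131 V⁻¹

With V_GS fixed, I_D ∝ (1 + λ V_DS) in saturation, so I_D2/I_D1 = (1 + λ V_DS2)/(1 + λ V_DS1).
5.91/5.2 = 1.137 = (1 + 3.28 λ)/(1 + 1.97 λ).
Solving: λ (I_D1 V_DS2 − I_D2 V_DS1) = I_D2 − I_D1, so λ = (5.91 − 5.2) / (5.2 × 3.28 − 5.91 × 1.97) = 0.71 / 5.41 = 0.131 V⁻¹.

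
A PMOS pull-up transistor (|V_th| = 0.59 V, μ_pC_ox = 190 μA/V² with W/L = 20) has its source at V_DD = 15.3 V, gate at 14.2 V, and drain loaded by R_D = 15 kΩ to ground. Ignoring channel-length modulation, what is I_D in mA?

I_D = 0.494 mA

V_SG = V_DD − V_G = 15.3 − 14.2 = 1.1 V, so V_ov = 1.1 − 0.59 = 0.51 V.
k_p = μ_pC_ox · (W/L) = 3.8 mA/V².
Assume saturation: I_D = ½ k_p V_ov² = 0.5 × 3.8 × 0.51² = 0.494 mA, giving V_SD = V_DD − I_D R_D = 15.3 − 0.494 × 15 = 7.89 V.
V_SD = 7.89 V ≥ V_ov = 0.51 V, confirming saturation.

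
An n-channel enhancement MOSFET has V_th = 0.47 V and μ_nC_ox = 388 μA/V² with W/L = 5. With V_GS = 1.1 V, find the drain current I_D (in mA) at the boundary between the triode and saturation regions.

I_D = 0.385 mA

At the boundary V_DS = V_ov = V_GS − V_th = 1.1 − 0.47 = 0.63 V.
k_n = μ_nC_ox · (W/L) = 1.94 mA/V².
I_D = ½ k_n V_ov² = 0.5 × 1.94 × 0.63² = 0.385 mA.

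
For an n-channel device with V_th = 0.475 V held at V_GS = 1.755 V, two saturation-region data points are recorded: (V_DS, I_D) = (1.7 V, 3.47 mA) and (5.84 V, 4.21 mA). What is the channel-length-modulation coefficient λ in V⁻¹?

λ = 0.0565 V⁻¹

With V_GS fixed, I_D ∝ (1 + λ V_DS) in saturation, so I_D2/I_D1 = (1 + λ V_DS2)/(1 + λ V_DS1).
4.21/3.47 = 1.213 = (1 + 5.84 λ)/(1 + 1.7 λ).
Solving: λ (I_D1 V_DS2 − I_D2 V_DS1) = I_D2 − I_D1, so λ = (4.21 − 3.47) / (3.47 × 5.84 − 4.21 × 1.7) = 0.74 / 13.1 = 0.0565 V⁻¹.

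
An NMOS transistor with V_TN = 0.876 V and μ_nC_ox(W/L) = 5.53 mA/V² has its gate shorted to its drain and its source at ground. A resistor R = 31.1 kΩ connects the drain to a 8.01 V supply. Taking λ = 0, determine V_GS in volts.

With gate tied to drain, V_GS = V_DS ≥ V_GS − V_TN, so the device is in saturation.
KCL at the drain: ½ k_n (V_GS − V_TN)² = (V_DD − V_GS)/R.
Let x = V_GS − 0.876. Then 86 x² + x − 7.134 = 0, giving x = 0.282 V (positive root), so V_GS = 1.16 V.
I_D = (V_DD − V_GS)/R = (8.01 − 1.16) / 31.1 = 0.22 mA.

V_GS = 1.16 V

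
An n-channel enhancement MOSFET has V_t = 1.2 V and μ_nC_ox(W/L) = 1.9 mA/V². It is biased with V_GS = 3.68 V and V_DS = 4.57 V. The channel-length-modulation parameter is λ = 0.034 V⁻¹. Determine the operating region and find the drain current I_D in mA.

V_ov = V_GS − V_t = 3.68 − 1.2 = 2.48 V.
Since V_DS = 4.57 V ≥ V_ov = 2.48 V, the device is in saturation.
I_D = ½ k_n V_ov² (1 + λ V_DS) = 0.5 × 1.9 × 2.48² × (1 + 0.034 × 4.57) = 6.75 mA.

Saturation; I_D = 6.75 mA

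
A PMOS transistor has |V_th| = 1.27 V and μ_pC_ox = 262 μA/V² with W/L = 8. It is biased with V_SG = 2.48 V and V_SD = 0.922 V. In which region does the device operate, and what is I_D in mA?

k_p = μ_pC_ox · (W/L) = 2.096 mA/V².
V_ov = V_SG − |V_th| = 2.48 − 1.27 = 1.21 V.
Since V_SD = 0.922 V < V_ov = 1.21 V, the device is in the triode region.
I_D = k_p [V_ov · V_SD − ½ V_SD²] = 2.096 × [1.21 × 0.922 − 0.5 × 0.922²] = 1.45 mA.

Triode; I_D = 1.45 mA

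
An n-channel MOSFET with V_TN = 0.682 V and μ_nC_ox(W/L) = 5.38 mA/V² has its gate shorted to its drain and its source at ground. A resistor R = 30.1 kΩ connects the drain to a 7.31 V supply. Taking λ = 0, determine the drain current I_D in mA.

I_D = 0.211 mA

With gate tied to drain, V_GS = V_DS ≥ V_GS − V_TN, so the device is in saturation.
KCL at the drain: ½ k_n (V_GS − V_TN)² = (V_DD − V_GS)/R.
Let x = V_GS − 0.682. Then 81 x² + x − 6.628 = 0, giving x = 0.28 V (positive root), so V_GS = 0.962 V.
I_D = (V_DD − V_GS)/R = (7.31 − 0.962) / 30.1 = 0.211 mA.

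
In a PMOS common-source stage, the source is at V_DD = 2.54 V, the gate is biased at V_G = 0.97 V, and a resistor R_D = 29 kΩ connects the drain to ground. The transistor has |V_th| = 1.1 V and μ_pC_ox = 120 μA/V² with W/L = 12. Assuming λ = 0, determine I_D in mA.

I_D = 0.0826 mA

V_SG = V_DD − V_G = 2.54 − 0.97 = 1.57 V, so V_ov = 1.57 − 1.1 = 0.47 V.
k_p = μ_pC_ox · (W/L) = 1.44 mA/V².
Assume saturation: I_D = ½ k_p V_ov² = 0.5 × 1.44 × 0.47² = 0.159 mA, giving V_SD = V_DD − I_D R_D = 2.54 − 0.159 × 29 = -2.07 V.
But -2.07 V < V_ov = 0.47 V, so the device is actually in triode.
In triode I_D = k_p[V_ov V_SD − ½ V_SD²] and I_D = (V_DD − V_SD)/R_D. Equating: 20.9 V_SD² − 20.63 V_SD + 2.54 = 0, giving V_SD = 0.144 V (the root below V_ov).
I_D = (2.54 − 0.144) / 29 = 0.0826 mA.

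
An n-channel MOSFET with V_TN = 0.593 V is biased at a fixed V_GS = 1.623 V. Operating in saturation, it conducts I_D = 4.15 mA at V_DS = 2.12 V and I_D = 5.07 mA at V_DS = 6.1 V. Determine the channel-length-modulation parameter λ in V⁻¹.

λ = 0.0632 V⁻¹

With V_GS fixed, I_D ∝ (1 + λ V_DS) in saturation, so I_D2/I_D1 = (1 + λ V_DS2)/(1 + λ V_DS1).
5.07/4.15 = 1.222 = (1 + 6.1 λ)/(1 + 2.12 λ).
Solving: λ (I_D1 V_DS2 − I_D2 V_DS1) = I_D2 − I_D1, so λ = (5.07 − 4.15) / (4.15 × 6.1 − 5.07 × 2.12) = 0.92 / 14.6 = 0.0632 V⁻¹.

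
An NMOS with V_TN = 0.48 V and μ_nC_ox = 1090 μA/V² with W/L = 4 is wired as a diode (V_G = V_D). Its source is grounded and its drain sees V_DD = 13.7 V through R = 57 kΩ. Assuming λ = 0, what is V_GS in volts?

With gate tied to drain, V_GS = V_DS ≥ V_GS − V_TN, so the device is in saturation.
k_n = μ_nC_ox · (W/L) = 4.36 mA/V².
KCL at the drain: ½ k_n (V_GS − V_TN)² = (V_DD − V_GS)/R.
Let x = V_GS − 0.48. Then 124 x² + x − 13.22 = 0, giving x = 0.322 V (positive root), so V_GS = 0.802 V.
I_D = (V_DD − V_GS)/R = (13.7 − 0.802) / 57 = 0.226 mA.

V_GS = 0.802 V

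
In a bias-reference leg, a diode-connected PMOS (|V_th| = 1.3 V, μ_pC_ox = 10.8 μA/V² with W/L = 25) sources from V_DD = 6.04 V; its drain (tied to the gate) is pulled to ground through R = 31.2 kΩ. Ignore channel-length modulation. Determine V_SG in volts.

With gate tied to drain, V_SG = V_SD ≥ V_SG − |V_th|, so the device is in saturation.
k_p = μ_pC_ox · (W/L) = 0.27 mA/V².
KCL at the drain: ½ k_p (V_SG − |V_th|)² = (V_DD − V_SG)/R.
Let x = V_SG − 1.3. Then 4.21 x² + x − 4.74 = 0, giving x = 0.949 V (positive root), so V_SG = 2.25 V.
I_D = (V_DD − V_SG)/R = (6.04 − 2.25) / 31.2 = 0.122 mA.

V_SG = 2.25 V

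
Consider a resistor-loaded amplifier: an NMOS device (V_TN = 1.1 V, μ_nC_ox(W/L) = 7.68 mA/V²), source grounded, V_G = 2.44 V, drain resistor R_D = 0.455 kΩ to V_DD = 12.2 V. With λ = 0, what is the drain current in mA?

I_D = 6.90 mA

V_GS = V_G = 2.44 V, so V_ov = 2.44 − 1.1 = 1.34 V.
Assume saturation: I_D = ½ k_n V_ov² = 0.5 × 7.68 × 1.34² = 6.9 mA, giving V_DS = V_DD − I_D R_D = 12.2 − 6.9 × 0.455 = 9.06 V.
V_DS = 9.06 V ≥ V_ov = 1.34 V, confirming saturation.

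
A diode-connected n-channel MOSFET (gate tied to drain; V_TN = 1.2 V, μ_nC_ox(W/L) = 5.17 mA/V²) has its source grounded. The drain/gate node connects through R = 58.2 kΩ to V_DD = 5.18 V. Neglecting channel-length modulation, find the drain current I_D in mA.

I_D = 0.0656 mA

With gate tied to drain, V_GS = V_DS ≥ V_GS − V_TN, so the device is in saturation.
KCL at the drain: ½ k_n (V_GS − V_TN)² = (V_DD − V_GS)/R.
Let x = V_GS − 1.2. Then 150 x² + x − 3.98 = 0, giving x = 0.159 V (positive root), so V_GS = 1.36 V.
I_D = (V_DD − V_GS)/R = (5.18 − 1.36) / 58.2 = 0.0656 mA.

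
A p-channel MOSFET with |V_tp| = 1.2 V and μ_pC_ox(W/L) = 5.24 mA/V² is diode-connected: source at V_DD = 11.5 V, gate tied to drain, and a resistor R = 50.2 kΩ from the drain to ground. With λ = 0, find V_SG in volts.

With gate tied to drain, V_SG = V_SD ≥ V_SG − |V_tp|, so the device is in saturation.
KCL at the drain: ½ k_p (V_SG − |V_tp|)² = (V_DD − V_SG)/R.
Let x = V_SG − 1.2. Then 132 x² + x − 10.3 = 0, giving x = 0.276 V (positive root), so V_SG = 1.48 V.
I_D = (V_DD − V_SG)/R = (11.5 − 1.48) / 50.2 = 0.2 mA.

V_SG = 1.48 V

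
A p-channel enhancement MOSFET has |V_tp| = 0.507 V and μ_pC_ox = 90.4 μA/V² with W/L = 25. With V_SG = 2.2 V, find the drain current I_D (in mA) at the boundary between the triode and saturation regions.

I_D = 3.24 mA

At the boundary V_SD = V_ov = V_SG − |V_tp| = 2.2 − 0.507 = 1.69 V.
k_p = μ_pC_ox · (W/L) = 2.26 mA/V².
I_D = ½ k_p V_ov² = 0.5 × 2.26 × 1.69² = 3.24 mA.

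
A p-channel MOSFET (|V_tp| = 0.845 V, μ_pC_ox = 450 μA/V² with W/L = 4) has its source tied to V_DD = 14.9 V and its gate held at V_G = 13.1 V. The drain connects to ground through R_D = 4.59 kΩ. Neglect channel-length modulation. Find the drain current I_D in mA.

V_SG = V_DD − V_G = 14.9 − 13.1 = 1.8 V, so V_ov = 1.8 − 0.845 = 0.955 V.
k_p = μ_pC_ox · (W/L) = 1.8 mA/V².
Assume saturation: I_D = ½ k_p V_ov² = 0.5 × 1.8 × 0.955² = 0.821 mA, giving V_SD = V_DD − I_D R_D = 14.9 − 0.821 × 4.59 = 11.1 V.
V_SD = 11.1 V ≥ V_ov = 0.955 V, confirming saturation.

I_D = 0.821 mA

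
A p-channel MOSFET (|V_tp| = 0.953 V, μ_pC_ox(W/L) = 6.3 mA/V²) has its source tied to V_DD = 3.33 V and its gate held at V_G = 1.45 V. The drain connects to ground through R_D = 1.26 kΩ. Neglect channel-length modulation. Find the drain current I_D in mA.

I_D = 2.22 mA

V_SG = V_DD − V_G = 3.33 − 1.45 = 1.88 V, so V_ov = 1.88 − 0.953 = 0.927 V.
Assume saturation: I_D = ½ k_p V_ov² = 0.5 × 6.3 × 0.927² = 2.71 mA, giving V_SD = V_DD − I_D R_D = 3.33 − 2.71 × 1.26 = -0.0807 V.
But -0.0807 V < V_ov = 0.927 V, so the device is actually in triode.
In triode I_D = k_p[V_ov V_SD − ½ V_SD²] and I_D = (V_DD − V_SD)/R_D. Equating: 3.97 V_SD² − 8.359 V_SD + 3.33 = 0, giving V_SD = 0.534 V (the root below V_ov).
I_D = (3.33 − 0.534) / 1.26 = 2.22 mA.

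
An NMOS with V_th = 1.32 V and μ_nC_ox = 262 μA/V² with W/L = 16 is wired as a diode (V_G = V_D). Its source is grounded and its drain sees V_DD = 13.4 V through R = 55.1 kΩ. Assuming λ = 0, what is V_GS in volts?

V_GS = 1.64 V

With gate tied to drain, V_GS = V_DS ≥ V_GS − V_th, so the device is in saturation.
k_n = μ_nC_ox · (W/L) = 4.192 mA/V².
KCL at the drain: ½ k_n (V_GS − V_th)² = (V_DD − V_GS)/R.
Let x = V_GS − 1.32. Then 115 x² + x − 12.08 = 0, giving x = 0.319 V (positive root), so V_GS = 1.64 V.
I_D = (V_DD − V_GS)/R = (13.4 − 1.64) / 55.1 = 0.213 mA.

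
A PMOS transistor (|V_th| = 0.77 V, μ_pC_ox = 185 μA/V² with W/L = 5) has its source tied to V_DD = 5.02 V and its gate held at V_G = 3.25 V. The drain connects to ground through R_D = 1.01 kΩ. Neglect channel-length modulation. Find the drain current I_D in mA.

I_D = 0.462 mA

V_SG = V_DD − V_G = 5.02 − 3.25 = 1.77 V, so V_ov = 1.77 − 0.77 = 1 V.
k_p = μ_pC_ox · (W/L) = 0.925 mA/V².
Assume saturation: I_D = ½ k_p V_ov² = 0.5 × 0.925 × 1² = 0.462 mA, giving V_SD = V_DD − I_D R_D = 5.02 − 0.462 × 1.01 = 4.55 V.
V_SD = 4.55 V ≥ V_ov = 1 V, confirming saturation.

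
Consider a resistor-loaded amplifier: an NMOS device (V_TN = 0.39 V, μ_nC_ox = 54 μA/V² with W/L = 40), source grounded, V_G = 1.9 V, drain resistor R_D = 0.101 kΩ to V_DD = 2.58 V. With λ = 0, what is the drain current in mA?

I_D = 2.46 mA

V_GS = V_G = 1.9 V, so V_ov = 1.9 − 0.39 = 1.51 V.
k_n = μ_nC_ox · (W/L) = 2.16 mA/V².
Assume saturation: I_D = ½ k_n V_ov² = 0.5 × 2.16 × 1.51² = 2.46 mA, giving V_DS = V_DD − I_D R_D = 2.58 − 2.46 × 0.101 = 2.33 V.
V_DS = 2.33 V ≥ V_ov = 1.51 V, confirming saturation.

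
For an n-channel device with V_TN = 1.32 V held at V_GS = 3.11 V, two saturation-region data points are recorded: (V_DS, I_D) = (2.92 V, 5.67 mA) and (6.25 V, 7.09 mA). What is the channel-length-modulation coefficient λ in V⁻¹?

With V_GS fixed, I_D ∝ (1 + λ V_DS) in saturation, so I_D2/I_D1 = (1 + λ V_DS2)/(1 + λ V_DS1).
7.09/5.67 = 1.25 = (1 + 6.25 λ)/(1 + 2.92 λ).
Solving: λ (I_D1 V_DS2 − I_D2 V_DS1) = I_D2 − I_D1, so λ = (7.09 − 5.67) / (5.67 × 6.25 − 7.09 × 2.92) = 1.42 / 14.7 = 0.0964 V⁻¹.

λ = 0.0964 V⁻¹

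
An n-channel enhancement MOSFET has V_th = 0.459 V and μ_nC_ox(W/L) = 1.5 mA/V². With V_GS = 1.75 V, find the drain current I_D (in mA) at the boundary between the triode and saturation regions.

At the boundary V_DS = V_ov = V_GS − V_th = 1.75 − 0.459 = 1.29 V.
I_D = ½ k_n V_ov² = 0.5 × 1.5 × 1.29² = 1.25 mA.

I_D = 1.25 mA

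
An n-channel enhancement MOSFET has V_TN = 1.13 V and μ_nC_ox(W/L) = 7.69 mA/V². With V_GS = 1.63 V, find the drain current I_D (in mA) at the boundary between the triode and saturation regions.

At the boundary V_DS = V_ov = V_GS − V_TN = 1.63 − 1.13 = 0.5 V.
I_D = ½ k_n V_ov² = 0.5 × 7.69 × 0.5² = 0.961 mA.

I_D = 0.961 mA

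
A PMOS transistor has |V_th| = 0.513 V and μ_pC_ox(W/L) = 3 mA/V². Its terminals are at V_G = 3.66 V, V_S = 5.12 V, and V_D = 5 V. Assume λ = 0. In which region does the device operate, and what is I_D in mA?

V_SG = V_S − V_G = 5.12 − 3.66 = 1.46 V; V_SD = V_S − V_D = 5.12 − 5 = 0.12 V.
V_ov = V_SG − |V_th| = 1.46 − 0.513 = 0.947 V.
Since V_SD = 0.12 V < V_ov = 0.947 V, the device is in the triode region.
I_D = k_p [V_ov · V_SD − ½ V_SD²] = 3 × [0.947 × 0.12 − 0.5 × 0.12²] = 0.319 mA.

Triode; I_D = 0.319 mA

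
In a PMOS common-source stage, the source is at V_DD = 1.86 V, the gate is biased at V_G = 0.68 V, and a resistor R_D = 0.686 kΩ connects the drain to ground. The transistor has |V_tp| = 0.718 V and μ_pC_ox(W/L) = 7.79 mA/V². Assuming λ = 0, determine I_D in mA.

I_D = 0.831 mA

V_SG = V_DD − V_G = 1.86 − 0.68 = 1.18 V, so V_ov = 1.18 − 0.718 = 0.462 V.
Assume saturation: I_D = ½ k_p V_ov² = 0.5 × 7.79 × 0.462² = 0.831 mA, giving V_SD = V_DD − I_D R_D = 1.86 − 0.831 × 0.686 = 1.29 V.
V_SD = 1.29 V ≥ V_ov = 0.462 V, confirming saturation.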